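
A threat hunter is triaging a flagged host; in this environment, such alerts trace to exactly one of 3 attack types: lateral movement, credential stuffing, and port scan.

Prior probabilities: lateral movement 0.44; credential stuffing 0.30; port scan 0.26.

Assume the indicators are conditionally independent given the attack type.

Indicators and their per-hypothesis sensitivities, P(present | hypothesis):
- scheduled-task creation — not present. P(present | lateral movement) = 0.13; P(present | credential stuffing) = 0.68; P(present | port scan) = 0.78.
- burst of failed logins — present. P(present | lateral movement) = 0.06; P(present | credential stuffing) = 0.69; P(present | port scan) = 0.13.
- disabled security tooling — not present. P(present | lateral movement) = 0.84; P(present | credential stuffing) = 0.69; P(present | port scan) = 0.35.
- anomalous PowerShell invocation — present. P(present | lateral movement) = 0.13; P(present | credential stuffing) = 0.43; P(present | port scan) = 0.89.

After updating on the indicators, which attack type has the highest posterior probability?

credential stuffing

For each hypothesis, the unnormalized posterior weight is prior × product of the indicator likelihoods (using 1 − P(present | H) for each absent indicator):
  lateral movement: 0.44 × (1 − 0.13) × 0.06 × (1 − 0.84) × 0.13 = 0.00047773
  credential stuffing: 0.30 × (1 − 0.68) × 0.69 × (1 − 0.69) × 0.43 = 0.0088298
  port scan: 0.26 × (1 − 0.78) × 0.13 × (1 − 0.35) × 0.89 = 0.0043017
The unnormalized weights sum to 0.013609.
P(lateral movement | evidence) ≈ 0.00047773 / 0.013609 ≈ 0.035
P(credential stuffing | evidence) ≈ 0.0088298 / 0.013609 ≈ 0.649
P(port scan | evidence) ≈ 0.0043017 / 0.013609 ≈ 0.316
The largest is 0.649, so credential stuffing is most probable.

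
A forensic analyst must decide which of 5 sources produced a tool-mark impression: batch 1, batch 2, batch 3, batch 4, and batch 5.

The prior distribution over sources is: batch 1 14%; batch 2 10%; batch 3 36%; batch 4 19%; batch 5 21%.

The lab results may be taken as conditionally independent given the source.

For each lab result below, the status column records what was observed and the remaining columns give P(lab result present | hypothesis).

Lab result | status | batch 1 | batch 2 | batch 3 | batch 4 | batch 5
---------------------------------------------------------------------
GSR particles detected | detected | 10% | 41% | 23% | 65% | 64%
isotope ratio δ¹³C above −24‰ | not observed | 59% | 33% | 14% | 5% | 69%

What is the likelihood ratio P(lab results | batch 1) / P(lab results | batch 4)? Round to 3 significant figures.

Take the product of per-lab result likelihoods under each hypothesis (using 1 − P(present | H) for each absent lab result), then divide.
  batch 1: 0.10 × (1 − 0.59) = 0.041
  batch 4: 0.65 × (1 − 0.05) = 0.6175
Bayes factor = 0.041 / 0.6175 ≈ 0.0664

0.0664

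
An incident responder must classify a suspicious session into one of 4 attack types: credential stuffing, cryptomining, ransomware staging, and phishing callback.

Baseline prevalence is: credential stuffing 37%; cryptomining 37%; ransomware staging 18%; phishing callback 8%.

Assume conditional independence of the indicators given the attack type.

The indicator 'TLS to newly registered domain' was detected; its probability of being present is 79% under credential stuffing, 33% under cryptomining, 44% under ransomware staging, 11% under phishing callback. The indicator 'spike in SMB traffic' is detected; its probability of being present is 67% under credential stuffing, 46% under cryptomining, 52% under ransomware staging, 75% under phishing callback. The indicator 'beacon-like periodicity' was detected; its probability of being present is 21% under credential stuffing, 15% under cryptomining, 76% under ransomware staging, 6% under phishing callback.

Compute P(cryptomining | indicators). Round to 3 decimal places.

0.104

For each hypothesis, the unnormalized posterior weight is prior × product of the indicator likelihoods:
  credential stuffing: 0.37 × 0.79 × 0.67 × 0.21 = 0.041127
  cryptomining: 0.37 × 0.33 × 0.46 × 0.15 = 0.0084249
  ransomware staging: 0.18 × 0.44 × 0.52 × 0.76 = 0.0313
  phishing callback: 0.08 × 0.11 × 0.75 × 0.06 = 0.000396
The unnormalized weights sum to 0.081247.
P(cryptomining | evidence) = 0.0084249 / 0.081247 ≈ 0.104.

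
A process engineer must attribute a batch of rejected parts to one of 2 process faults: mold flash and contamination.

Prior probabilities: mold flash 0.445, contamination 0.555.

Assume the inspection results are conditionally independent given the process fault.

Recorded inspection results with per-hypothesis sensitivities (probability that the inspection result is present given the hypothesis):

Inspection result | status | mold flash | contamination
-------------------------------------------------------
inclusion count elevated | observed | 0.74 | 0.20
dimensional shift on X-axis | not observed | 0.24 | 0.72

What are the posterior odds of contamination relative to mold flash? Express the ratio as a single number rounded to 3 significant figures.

Posterior odds equal prior odds times the likelihood ratio; only the two competing hypotheses matter (using 1 − P(present | H) for each absent inspection result).
  contamination: 0.555 × 0.20 × (1 − 0.72) = 0.03108
  mold flash: 0.445 × 0.74 × (1 − 0.24) = 0.25027
Posterior odds = 0.03108 / 0.25027 ≈ 0.124.

0.124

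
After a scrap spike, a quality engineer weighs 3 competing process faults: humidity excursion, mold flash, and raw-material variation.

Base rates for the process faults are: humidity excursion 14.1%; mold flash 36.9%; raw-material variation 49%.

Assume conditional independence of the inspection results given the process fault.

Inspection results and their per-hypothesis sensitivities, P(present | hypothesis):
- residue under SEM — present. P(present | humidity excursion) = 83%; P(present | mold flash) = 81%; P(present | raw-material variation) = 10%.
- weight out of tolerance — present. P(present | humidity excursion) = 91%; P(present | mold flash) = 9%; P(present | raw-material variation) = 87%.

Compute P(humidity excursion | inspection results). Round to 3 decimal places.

By Bayes' rule with conditional independence, the unnormalized weight for each hypothesis is prior × ∏ likelihoods:
  humidity excursion: 0.141 × 0.83 × 0.91 = 0.1065
  mold flash: 0.369 × 0.81 × 0.09 = 0.0269
  raw-material variation: 0.490 × 0.10 × 0.87 = 0.04263
Marginal likelihood of the evidence = 0.17603.
P(humidity excursion | evidence) = 0.1065 / 0.17603 ≈ 0.605.

0.605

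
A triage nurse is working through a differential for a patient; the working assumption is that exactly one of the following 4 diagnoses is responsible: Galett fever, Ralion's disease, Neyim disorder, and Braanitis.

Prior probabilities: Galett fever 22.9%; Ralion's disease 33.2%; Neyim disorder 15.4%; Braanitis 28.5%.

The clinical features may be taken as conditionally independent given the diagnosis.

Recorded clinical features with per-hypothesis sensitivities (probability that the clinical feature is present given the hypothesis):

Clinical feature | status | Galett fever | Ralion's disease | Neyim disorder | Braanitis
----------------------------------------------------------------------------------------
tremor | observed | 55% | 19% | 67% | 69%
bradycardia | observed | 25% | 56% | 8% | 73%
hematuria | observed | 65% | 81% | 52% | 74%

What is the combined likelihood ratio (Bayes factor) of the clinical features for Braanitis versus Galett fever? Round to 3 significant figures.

Take the product of per-clinical feature likelihoods under each hypothesis, then divide.
  Braanitis: 0.69 × 0.73 × 0.74 = 0.37274
  Galett fever: 0.55 × 0.25 × 0.65 = 0.089375
Bayes factor = 0.37274 / 0.089375 ≈ 4.17

4.17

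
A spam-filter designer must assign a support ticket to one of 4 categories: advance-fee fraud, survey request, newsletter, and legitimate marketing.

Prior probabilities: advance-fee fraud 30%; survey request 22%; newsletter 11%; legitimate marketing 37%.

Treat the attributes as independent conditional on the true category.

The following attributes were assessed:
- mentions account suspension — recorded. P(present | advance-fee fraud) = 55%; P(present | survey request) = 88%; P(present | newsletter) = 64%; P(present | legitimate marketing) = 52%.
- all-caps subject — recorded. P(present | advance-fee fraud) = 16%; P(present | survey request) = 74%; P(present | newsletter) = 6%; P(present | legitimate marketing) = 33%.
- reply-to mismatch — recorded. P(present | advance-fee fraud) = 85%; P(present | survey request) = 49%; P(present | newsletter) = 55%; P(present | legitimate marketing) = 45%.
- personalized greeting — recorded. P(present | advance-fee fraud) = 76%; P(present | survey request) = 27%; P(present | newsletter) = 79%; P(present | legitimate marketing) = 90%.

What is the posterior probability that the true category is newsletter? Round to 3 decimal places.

For each hypothesis, the unnormalized posterior weight is prior × product of the attribute likelihoods:
  advance-fee fraud: 0.30 × 0.55 × 0.16 × 0.85 × 0.76 = 0.017054
  survey request: 0.22 × 0.88 × 0.74 × 0.49 × 0.27 = 0.018954
  newsletter: 0.11 × 0.64 × 0.06 × 0.55 × 0.79 = 0.0018353
  legitimate marketing: 0.37 × 0.52 × 0.33 × 0.45 × 0.90 = 0.025714
Normalizing constant Z = 0.017054 + 0.018954 + 0.0018353 + 0.025714 = 0.063558.
P(newsletter | evidence) = 0.0018353 / 0.063558 ≈ 0.029.

0.029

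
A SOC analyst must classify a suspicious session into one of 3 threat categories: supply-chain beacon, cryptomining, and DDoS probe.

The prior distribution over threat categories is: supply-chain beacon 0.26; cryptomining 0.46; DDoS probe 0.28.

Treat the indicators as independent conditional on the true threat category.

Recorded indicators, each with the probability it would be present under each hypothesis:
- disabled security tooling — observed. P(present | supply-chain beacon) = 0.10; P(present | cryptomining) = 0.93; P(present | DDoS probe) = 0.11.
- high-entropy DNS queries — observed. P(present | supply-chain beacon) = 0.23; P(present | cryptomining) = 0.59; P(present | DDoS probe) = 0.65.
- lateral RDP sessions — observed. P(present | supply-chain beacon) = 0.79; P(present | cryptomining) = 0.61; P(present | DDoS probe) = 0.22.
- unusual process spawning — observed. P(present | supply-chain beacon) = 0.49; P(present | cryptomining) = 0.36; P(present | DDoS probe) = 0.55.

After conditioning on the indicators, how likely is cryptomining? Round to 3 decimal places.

Multiply each prior by the joint likelihood of the indicator pattern:
  supply-chain beacon: 0.26 × 0.10 × 0.23 × 0.79 × 0.49 = 0.0023149
  cryptomining: 0.46 × 0.93 × 0.59 × 0.61 × 0.36 = 0.055427
  DDoS probe: 0.28 × 0.11 × 0.65 × 0.22 × 0.55 = 0.0024224
Normalizing constant Z = 0.0023149 + 0.055427 + 0.0024224 = 0.060165.
P(cryptomining | evidence) = 0.055427 / 0.060165 ≈ 0.921.

0.921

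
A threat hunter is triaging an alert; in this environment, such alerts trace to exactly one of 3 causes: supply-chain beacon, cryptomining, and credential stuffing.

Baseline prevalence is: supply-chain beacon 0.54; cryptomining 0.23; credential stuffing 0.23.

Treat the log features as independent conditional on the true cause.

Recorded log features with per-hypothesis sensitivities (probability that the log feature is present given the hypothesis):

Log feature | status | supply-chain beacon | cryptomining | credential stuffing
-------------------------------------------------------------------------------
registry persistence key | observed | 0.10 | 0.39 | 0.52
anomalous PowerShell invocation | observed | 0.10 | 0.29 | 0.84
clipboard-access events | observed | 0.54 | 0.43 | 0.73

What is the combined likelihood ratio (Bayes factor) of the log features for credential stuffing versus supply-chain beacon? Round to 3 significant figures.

59.0

The Bayes factor is the ratio of the joint likelihoods of the log feature pattern under the two hypotheses.
  credential stuffing: 0.52 × 0.84 × 0.73 = 0.31886
  supply-chain beacon: 0.10 × 0.10 × 0.54 = 0.0054
Bayes factor = 0.31886 / 0.0054 ≈ 59.0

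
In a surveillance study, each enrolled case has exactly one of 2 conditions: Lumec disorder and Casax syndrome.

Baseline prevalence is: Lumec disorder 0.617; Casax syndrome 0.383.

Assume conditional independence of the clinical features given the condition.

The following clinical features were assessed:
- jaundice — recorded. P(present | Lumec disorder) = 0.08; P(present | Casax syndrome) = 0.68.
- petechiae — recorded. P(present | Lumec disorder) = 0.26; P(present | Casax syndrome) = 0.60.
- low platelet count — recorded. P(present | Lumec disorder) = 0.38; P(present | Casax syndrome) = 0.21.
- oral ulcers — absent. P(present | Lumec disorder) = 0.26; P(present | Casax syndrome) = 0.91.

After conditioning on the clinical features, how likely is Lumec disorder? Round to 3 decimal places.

For each hypothesis, the unnormalized posterior weight is prior × product of the clinical feature likelihoods (using 1 − P(present | H) for each absent clinical feature):
  Lumec disorder: 0.617 × 0.08 × 0.26 × 0.38 × (1 − 0.26) = 0.0036088
  Casax syndrome: 0.383 × 0.68 × 0.60 × 0.21 × (1 − 0.91) = 0.0029534
Normalizing constant Z = 0.0036088 + 0.0029534 = 0.0065622.
P(Lumec disorder | evidence) = 0.0036088 / 0.0065622 ≈ 0.550.

0.550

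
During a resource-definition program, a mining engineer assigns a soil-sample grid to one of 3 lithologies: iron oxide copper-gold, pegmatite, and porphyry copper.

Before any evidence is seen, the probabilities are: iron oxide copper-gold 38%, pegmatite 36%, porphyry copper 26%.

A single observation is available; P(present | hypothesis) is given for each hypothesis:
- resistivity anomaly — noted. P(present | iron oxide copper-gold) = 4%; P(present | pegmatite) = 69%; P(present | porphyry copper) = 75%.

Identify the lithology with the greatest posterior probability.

By Bayes' rule, the unnormalized weight for each hypothesis is prior × likelihood:
  iron oxide copper-gold: 0.38 × 0.04 = 0.0152
  pegmatite: 0.36 × 0.69 = 0.2484
  porphyry copper: 0.26 × 0.75 = 0.195
The unnormalized weights sum to 0.4586.
P(iron oxide copper-gold | evidence) ≈ 0.0152 / 0.4586 ≈ 0.033
P(pegmatite | evidence) ≈ 0.2484 / 0.4586 ≈ 0.542
P(porphyry copper | evidence) ≈ 0.195 / 0.4586 ≈ 0.425
The largest is 0.542, so pegmatite is most probable.

pegmatite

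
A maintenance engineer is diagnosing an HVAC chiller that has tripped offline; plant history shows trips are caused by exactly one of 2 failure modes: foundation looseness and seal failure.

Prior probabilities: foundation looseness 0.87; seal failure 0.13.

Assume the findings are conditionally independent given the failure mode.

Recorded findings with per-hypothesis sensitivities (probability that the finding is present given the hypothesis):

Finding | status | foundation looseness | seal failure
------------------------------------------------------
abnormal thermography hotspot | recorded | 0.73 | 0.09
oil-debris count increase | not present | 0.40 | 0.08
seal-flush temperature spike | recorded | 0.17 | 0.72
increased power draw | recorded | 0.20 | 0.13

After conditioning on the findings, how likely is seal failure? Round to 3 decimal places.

Multiply each prior by the joint likelihood of the evidence pattern (using 1 − P(present | H) for each absent finding):
  foundation looseness: 0.87 × 0.73 × (1 − 0.40) × 0.17 × 0.20 = 0.012956
  seal failure: 0.13 × 0.09 × (1 − 0.08) × 0.72 × 0.13 = 0.0010075
The unnormalized weights sum to 0.013964.
P(seal failure | evidence) = 0.0010075 / 0.013964 ≈ 0.072.

0.072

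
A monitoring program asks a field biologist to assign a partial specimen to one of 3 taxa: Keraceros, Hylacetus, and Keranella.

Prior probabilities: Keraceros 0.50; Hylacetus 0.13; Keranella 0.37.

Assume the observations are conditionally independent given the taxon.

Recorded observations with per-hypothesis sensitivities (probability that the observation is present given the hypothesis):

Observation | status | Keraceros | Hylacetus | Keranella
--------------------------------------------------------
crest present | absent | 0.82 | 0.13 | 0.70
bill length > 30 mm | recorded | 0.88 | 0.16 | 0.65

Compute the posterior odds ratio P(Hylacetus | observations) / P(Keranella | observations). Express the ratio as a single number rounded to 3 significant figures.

Posterior odds equal prior odds times the likelihood ratio; only the two competing hypotheses matter (using 1 − P(present | H) for each absent observation).
  Hylacetus: 0.13 × (1 − 0.13) × 0.16 = 0.018096
  Keranella: 0.37 × (1 − 0.70) × 0.65 = 0.07215
Odds(Hylacetus : Keranella) = 0.018096 / 0.07215 ≈ 0.251.

0.251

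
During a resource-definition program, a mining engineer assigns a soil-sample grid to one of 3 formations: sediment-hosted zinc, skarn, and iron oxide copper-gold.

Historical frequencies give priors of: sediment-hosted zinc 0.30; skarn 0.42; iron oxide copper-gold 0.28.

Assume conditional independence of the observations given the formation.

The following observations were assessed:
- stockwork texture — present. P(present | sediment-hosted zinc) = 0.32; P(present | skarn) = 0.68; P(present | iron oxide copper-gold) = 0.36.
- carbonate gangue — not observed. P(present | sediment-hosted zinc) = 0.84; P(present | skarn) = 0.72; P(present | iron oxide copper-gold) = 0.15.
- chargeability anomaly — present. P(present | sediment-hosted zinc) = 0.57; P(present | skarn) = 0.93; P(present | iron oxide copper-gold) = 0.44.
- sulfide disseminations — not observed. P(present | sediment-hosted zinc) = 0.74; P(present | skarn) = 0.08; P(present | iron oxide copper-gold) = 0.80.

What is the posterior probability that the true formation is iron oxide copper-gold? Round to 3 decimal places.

For each hypothesis, the unnormalized posterior weight is prior × product of the observation likelihoods (using 1 − P(present | H) for each absent observation):
  sediment-hosted zinc: 0.30 × 0.32 × (1 − 0.84) × 0.57 × (1 − 0.74) = 0.0022764
  skarn: 0.42 × 0.68 × (1 − 0.72) × 0.93 × (1 − 0.08) = 0.068421
  iron oxide copper-gold: 0.28 × 0.36 × (1 − 0.15) × 0.44 × (1 − 0.80) = 0.0075398
Normalizing constant Z = 0.0022764 + 0.068421 + 0.0075398 = 0.078237.
P(iron oxide copper-gold | evidence) = 0.0075398 / 0.078237 ≈ 0.096.

0.096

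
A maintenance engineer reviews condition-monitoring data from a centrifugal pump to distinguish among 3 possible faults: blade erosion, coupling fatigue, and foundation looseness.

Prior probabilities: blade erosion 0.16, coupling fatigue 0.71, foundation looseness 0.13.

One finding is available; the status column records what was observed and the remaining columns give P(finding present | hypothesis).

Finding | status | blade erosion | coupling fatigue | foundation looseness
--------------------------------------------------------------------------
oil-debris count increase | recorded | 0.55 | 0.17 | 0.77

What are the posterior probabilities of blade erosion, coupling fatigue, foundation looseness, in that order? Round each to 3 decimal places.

Multiply each prior by the likelihood of the finding:
  blade erosion: 0.16 × 0.55 = 0.088
  coupling fatigue: 0.71 × 0.17 = 0.1207
  foundation looseness: 0.13 × 0.77 = 0.1001
Marginal likelihood of the evidence = 0.3088.
P(blade erosion | evidence) = 0.088 / 0.3088 ≈ 0.285
P(coupling fatigue | evidence) = 0.1207 / 0.3088 ≈ 0.391
P(foundation looseness | evidence) = 0.1001 / 0.3088 ≈ 0.324

0.285, 0.391, 0.324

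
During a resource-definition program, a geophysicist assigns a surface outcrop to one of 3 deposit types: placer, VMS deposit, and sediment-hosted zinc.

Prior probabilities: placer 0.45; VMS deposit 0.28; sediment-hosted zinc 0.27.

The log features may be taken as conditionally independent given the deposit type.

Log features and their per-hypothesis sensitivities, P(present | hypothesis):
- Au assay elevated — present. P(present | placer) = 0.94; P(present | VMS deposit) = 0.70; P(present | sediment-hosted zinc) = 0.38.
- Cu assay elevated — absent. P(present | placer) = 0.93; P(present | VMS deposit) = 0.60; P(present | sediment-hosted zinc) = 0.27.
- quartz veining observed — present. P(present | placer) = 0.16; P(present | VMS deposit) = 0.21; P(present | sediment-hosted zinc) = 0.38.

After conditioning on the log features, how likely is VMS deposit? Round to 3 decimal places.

For each hypothesis, the unnormalized posterior weight is prior × product of the log feature likelihoods (using 1 − P(present | H) for each absent log feature):
  placer: 0.45 × 0.94 × (1 − 0.93) × 0.16 = 0.0047376
  VMS deposit: 0.28 × 0.70 × (1 − 0.60) × 0.21 = 0.016464
  sediment-hosted zinc: 0.27 × 0.38 × (1 − 0.27) × 0.38 = 0.028461
Normalizing constant Z = 0.0047376 + 0.016464 + 0.028461 = 0.049663.
P(VMS deposit | evidence) = 0.016464 / 0.049663 ≈ 0.332.

0.332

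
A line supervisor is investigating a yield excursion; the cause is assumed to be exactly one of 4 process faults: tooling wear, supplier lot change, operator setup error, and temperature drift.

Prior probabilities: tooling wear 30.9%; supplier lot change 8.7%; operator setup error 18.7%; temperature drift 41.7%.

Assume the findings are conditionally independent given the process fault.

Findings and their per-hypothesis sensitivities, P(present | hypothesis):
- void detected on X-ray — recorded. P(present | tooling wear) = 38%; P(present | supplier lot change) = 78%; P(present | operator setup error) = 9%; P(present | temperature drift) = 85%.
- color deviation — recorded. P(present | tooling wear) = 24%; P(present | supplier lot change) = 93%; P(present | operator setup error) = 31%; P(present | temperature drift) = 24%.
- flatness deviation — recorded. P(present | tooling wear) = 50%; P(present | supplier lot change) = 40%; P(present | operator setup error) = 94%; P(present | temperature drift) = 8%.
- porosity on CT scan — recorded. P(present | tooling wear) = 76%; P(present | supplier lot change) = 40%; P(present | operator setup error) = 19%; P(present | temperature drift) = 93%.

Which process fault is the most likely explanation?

By Bayes' rule with conditional independence, the unnormalized weight for each hypothesis is prior × ∏ likelihoods:
  tooling wear: 0.309 × 0.38 × 0.24 × 0.50 × 0.76 = 0.010709
  supplier lot change: 0.087 × 0.78 × 0.93 × 0.40 × 0.40 = 0.010098
  operator setup error: 0.187 × 0.09 × 0.31 × 0.94 × 0.19 = 0.00093181
  temperature drift: 0.417 × 0.85 × 0.24 × 0.08 × 0.93 = 0.0063291
Marginal likelihood of the evidence = 0.028067.
P(tooling wear | evidence) ≈ 0.010709 / 0.028067 ≈ 0.382
P(supplier lot change | evidence) ≈ 0.010098 / 0.028067 ≈ 0.360
P(operator setup error | evidence) ≈ 0.00093181 / 0.028067 ≈ 0.033
P(temperature drift | evidence) ≈ 0.0063291 / 0.028067 ≈ 0.225
The largest is 0.382, so tooling wear is most probable.

tooling wear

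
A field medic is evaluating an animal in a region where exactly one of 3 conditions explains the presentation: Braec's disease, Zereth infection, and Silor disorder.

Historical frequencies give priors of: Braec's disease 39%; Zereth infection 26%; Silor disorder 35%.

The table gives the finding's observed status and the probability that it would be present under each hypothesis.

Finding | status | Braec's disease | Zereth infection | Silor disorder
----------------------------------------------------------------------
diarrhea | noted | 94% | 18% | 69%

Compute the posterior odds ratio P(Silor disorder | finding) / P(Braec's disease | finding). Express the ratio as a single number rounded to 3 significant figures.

0.659

Posterior odds equal prior odds times the likelihood ratio; only the two competing hypotheses matter.
  Silor disorder: 0.35 × 0.69 = 0.2415
  Braec's disease: 0.39 × 0.94 = 0.3666
Posterior odds = 0.2415 / 0.3666 ≈ 0.659.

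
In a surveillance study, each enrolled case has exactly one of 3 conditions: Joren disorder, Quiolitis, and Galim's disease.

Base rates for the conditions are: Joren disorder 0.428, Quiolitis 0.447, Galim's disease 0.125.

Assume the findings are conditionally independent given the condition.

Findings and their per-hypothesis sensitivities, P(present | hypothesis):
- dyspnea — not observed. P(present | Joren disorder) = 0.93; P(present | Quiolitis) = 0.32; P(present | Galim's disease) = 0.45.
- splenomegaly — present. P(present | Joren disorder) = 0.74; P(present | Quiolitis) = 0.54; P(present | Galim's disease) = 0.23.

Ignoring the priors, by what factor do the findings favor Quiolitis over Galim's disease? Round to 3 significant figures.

Joint likelihood of the evidence pattern under each hypothesis (using 1 − P(present | H) for each absent finding):
  Quiolitis: (1 − 0.32) × 0.54 = 0.3672
  Galim's disease: (1 − 0.45) × 0.23 = 0.1265
Bayes factor = 0.3672 / 0.1265 ≈ 2.90

2.90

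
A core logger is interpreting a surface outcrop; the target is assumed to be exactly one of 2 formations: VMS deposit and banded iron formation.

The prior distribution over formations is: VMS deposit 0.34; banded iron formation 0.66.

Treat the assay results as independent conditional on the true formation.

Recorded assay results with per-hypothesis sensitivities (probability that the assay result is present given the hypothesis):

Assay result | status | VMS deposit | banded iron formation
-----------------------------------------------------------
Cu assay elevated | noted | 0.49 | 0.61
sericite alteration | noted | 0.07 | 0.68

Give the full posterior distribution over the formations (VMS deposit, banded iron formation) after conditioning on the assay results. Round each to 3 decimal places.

For each hypothesis, the unnormalized posterior weight is prior × product of the assay result likelihoods:
  VMS deposit: 0.34 × 0.49 × 0.07 = 0.011662
  banded iron formation: 0.66 × 0.61 × 0.68 = 0.27377
Marginal likelihood of the evidence = 0.28543.
P(VMS deposit | evidence) = 0.011662 / 0.28543 ≈ 0.041
P(banded iron formation | evidence) = 0.27377 / 0.28543 ≈ 0.959

0.041, 0.959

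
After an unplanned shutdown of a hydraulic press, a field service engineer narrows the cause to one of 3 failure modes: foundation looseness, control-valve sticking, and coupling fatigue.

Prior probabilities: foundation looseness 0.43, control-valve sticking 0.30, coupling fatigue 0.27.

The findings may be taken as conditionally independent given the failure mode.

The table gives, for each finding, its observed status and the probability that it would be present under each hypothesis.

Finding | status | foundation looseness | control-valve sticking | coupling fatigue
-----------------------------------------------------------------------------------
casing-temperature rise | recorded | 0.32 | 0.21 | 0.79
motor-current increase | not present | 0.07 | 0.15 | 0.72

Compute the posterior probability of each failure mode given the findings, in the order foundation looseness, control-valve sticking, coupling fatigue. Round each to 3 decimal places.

For each hypothesis, the unnormalized posterior weight is prior × product of the finding likelihoods (using 1 − P(present | H) for each absent finding):
  foundation looseness: 0.43 × 0.32 × (1 − 0.07) = 0.12797
  control-valve sticking: 0.30 × 0.21 × (1 − 0.15) = 0.05355
  coupling fatigue: 0.27 × 0.79 × (1 − 0.72) = 0.059724
The unnormalized weights sum to 0.24124.
P(foundation looseness | evidence) = 0.12797 / 0.24124 ≈ 0.530
P(control-valve sticking | evidence) = 0.05355 / 0.24124 ≈ 0.222
P(coupling fatigue | evidence) = 0.059724 / 0.24124 ≈ 0.248

0.530, 0.222, 0.248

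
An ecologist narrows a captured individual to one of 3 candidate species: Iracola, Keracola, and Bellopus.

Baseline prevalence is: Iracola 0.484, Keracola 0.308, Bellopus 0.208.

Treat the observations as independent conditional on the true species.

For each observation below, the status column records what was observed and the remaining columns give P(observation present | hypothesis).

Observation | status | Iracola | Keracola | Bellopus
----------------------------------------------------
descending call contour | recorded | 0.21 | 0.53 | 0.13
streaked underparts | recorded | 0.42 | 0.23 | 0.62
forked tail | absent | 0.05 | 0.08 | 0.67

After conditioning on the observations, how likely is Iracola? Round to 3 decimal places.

0.503

For each hypothesis, the unnormalized posterior weight is prior × product of the observation likelihoods (using 1 − P(present | H) for each absent observation):
  Iracola: 0.484 × 0.21 × 0.42 × (1 − 0.05) = 0.040554
  Keracola: 0.308 × 0.53 × 0.23 × (1 − 0.08) = 0.034542
  Bellopus: 0.208 × 0.13 × 0.62 × (1 − 0.67) = 0.0055324
Normalizing constant Z = 0.040554 + 0.034542 + 0.0055324 = 0.080628.
P(Iracola | evidence) = 0.040554 / 0.080628 ≈ 0.503.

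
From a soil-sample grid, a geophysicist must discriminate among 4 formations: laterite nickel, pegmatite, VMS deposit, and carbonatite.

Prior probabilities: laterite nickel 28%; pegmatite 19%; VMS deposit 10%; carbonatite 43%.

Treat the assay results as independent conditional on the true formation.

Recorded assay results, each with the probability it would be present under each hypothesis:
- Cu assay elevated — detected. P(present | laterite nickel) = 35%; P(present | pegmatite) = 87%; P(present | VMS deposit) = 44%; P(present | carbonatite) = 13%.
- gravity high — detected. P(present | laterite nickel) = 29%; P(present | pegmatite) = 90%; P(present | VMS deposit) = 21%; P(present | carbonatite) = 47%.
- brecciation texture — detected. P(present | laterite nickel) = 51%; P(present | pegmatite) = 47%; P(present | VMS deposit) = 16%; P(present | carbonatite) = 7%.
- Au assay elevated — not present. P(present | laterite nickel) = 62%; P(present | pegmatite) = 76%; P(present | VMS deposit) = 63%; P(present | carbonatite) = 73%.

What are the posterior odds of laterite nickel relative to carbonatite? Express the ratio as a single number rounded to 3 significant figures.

Unnormalized posterior weight (prior times the assay result likelihoods) for each of the two hypotheses (using 1 − P(present | H) for each absent assay result):
  laterite nickel: 0.28 × 0.35 × 0.29 × 0.51 × (1 − 0.62) = 0.0055078
  carbonatite: 0.43 × 0.13 × 0.47 × 0.07 × (1 − 0.73) = 0.00049656
Posterior odds = 0.0055078 / 0.00049656 ≈ 11.1.

11.1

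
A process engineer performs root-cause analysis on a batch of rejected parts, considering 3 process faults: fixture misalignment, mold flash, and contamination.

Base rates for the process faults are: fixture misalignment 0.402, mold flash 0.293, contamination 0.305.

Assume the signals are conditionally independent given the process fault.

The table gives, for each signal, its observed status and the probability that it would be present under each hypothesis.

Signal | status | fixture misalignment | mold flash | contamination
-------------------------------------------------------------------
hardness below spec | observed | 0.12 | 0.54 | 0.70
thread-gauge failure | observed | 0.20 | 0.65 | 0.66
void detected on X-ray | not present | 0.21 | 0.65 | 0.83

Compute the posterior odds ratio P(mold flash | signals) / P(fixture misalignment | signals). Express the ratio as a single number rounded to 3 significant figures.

4.72

The normalizing constant cancels in an odds ratio, so compute prior × likelihood for the two hypotheses only (using 1 − P(present | H) for each absent signal):
  mold flash: 0.293 × 0.54 × 0.65 × (1 − 0.65) = 0.035995
  fixture misalignment: 0.402 × 0.12 × 0.20 × (1 − 0.21) = 0.0076219
Posterior odds = 0.035995 / 0.0076219 ≈ 4.72.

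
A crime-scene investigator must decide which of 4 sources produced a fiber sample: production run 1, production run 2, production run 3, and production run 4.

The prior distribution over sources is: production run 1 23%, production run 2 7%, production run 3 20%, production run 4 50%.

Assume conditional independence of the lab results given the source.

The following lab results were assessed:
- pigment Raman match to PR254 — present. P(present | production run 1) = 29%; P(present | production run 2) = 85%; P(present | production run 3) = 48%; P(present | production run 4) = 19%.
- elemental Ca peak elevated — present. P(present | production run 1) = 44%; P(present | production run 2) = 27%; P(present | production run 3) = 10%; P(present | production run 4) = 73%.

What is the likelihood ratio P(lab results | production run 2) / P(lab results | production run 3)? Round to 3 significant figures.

4.78

Take the product of per-lab result likelihoods under each hypothesis, then divide.
  production run 2: 0.85 × 0.27 = 0.2295
  production run 3: 0.48 × 0.10 = 0.048
Bayes factor = 0.2295 / 0.048 ≈ 4.78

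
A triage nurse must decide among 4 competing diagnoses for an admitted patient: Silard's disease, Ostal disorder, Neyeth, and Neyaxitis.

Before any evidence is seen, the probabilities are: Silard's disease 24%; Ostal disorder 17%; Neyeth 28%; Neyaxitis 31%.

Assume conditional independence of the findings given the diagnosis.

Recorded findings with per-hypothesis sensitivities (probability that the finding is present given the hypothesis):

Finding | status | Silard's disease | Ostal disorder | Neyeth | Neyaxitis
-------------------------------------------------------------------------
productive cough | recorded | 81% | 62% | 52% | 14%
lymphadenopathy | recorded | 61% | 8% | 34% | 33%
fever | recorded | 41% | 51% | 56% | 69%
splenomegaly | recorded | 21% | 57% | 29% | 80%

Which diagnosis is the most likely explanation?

Silard's disease

Multiply each prior by the joint likelihood of the evidence pattern:
  Silard's disease: 0.24 × 0.81 × 0.61 × 0.41 × 0.21 = 0.01021
  Ostal disorder: 0.17 × 0.62 × 0.08 × 0.51 × 0.57 = 0.0024512
  Neyeth: 0.28 × 0.52 × 0.34 × 0.56 × 0.29 = 0.0080394
  Neyaxitis: 0.31 × 0.14 × 0.33 × 0.69 × 0.80 = 0.0079057
The unnormalized weights sum to 0.028606.
P(Silard's disease | evidence) ≈ 0.01021 / 0.028606 ≈ 0.357
P(Ostal disorder | evidence) ≈ 0.0024512 / 0.028606 ≈ 0.086
P(Neyeth | evidence) ≈ 0.0080394 / 0.028606 ≈ 0.281
P(Neyaxitis | evidence) ≈ 0.0079057 / 0.028606 ≈ 0.276
The largest is 0.357, so Silard's disease is most probable.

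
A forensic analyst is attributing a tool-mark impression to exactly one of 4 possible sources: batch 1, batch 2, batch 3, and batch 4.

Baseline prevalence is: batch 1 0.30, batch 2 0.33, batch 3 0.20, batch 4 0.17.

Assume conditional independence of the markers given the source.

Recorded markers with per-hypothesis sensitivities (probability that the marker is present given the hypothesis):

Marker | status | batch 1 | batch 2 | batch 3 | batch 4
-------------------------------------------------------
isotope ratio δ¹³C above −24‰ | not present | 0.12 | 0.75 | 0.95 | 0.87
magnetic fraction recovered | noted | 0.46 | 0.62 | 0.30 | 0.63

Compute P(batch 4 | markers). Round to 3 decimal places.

Multiply each prior by the joint likelihood of the marker pattern (using 1 − P(present | H) for each absent marker):
  batch 1: 0.30 × (1 − 0.12) × 0.46 = 0.12144
  batch 2: 0.33 × (1 − 0.75) × 0.62 = 0.05115
  batch 3: 0.20 × (1 − 0.95) × 0.30 = 0.003
  batch 4: 0.17 × (1 − 0.87) × 0.63 = 0.013923
Marginal likelihood of the evidence = 0.18951.
P(batch 4 | evidence) = 0.013923 / 0.18951 ≈ 0.073.

0.073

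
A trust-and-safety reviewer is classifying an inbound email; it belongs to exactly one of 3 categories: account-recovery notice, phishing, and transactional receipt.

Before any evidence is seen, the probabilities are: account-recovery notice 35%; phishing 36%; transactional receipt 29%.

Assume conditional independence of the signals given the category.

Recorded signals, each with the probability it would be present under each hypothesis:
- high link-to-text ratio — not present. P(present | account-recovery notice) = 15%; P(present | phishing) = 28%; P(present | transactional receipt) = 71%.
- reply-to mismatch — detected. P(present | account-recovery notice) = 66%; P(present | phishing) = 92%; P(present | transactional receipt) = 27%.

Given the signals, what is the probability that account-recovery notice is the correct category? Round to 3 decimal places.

0.429

Multiply each prior by the joint likelihood of the signal pattern (using 1 − P(present | H) for each absent signal):
  account-recovery notice: 0.35 × (1 − 0.15) × 0.66 = 0.19635
  phishing: 0.36 × (1 − 0.28) × 0.92 = 0.23846
  transactional receipt: 0.29 × (1 − 0.71) × 0.27 = 0.022707
Marginal likelihood of the evidence = 0.45752.
P(account-recovery notice | evidence) = 0.19635 / 0.45752 ≈ 0.429.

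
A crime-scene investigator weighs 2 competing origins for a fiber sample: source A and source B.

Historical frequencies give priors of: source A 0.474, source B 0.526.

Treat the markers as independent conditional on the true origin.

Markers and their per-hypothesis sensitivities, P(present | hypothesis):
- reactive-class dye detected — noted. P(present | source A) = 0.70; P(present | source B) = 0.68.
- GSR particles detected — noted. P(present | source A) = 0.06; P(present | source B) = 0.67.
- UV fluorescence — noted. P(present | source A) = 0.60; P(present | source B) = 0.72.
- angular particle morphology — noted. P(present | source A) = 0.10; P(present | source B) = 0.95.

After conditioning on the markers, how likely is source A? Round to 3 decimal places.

Multiply each prior by the joint likelihood of the marker pattern:
  source A: 0.474 × 0.70 × 0.06 × 0.60 × 0.10 = 0.0011945
  source B: 0.526 × 0.68 × 0.67 × 0.72 × 0.95 = 0.16392
The unnormalized weights sum to 0.16511.
P(source A | evidence) = 0.0011945 / 0.16511 ≈ 0.007.

0.007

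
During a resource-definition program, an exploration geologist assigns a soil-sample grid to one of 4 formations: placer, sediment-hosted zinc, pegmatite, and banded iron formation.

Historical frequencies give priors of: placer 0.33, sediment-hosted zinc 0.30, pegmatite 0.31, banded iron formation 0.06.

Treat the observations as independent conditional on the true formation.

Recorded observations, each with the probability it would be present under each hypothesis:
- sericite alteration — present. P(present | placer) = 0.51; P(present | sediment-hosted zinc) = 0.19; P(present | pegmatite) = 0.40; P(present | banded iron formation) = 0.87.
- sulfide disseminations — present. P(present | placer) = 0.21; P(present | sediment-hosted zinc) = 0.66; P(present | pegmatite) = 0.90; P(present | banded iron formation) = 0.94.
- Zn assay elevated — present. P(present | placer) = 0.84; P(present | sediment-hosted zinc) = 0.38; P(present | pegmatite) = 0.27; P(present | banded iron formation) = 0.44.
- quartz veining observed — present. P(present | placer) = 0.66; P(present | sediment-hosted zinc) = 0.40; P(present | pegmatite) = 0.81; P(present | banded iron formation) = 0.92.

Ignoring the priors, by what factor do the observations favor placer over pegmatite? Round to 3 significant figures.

0.754

Take the product of per-observation likelihoods under each hypothesis, then divide.
  placer: 0.51 × 0.21 × 0.84 × 0.66 = 0.059376
  pegmatite: 0.40 × 0.90 × 0.27 × 0.81 = 0.078732
Bayes factor = 0.059376 / 0.078732 ≈ 0.754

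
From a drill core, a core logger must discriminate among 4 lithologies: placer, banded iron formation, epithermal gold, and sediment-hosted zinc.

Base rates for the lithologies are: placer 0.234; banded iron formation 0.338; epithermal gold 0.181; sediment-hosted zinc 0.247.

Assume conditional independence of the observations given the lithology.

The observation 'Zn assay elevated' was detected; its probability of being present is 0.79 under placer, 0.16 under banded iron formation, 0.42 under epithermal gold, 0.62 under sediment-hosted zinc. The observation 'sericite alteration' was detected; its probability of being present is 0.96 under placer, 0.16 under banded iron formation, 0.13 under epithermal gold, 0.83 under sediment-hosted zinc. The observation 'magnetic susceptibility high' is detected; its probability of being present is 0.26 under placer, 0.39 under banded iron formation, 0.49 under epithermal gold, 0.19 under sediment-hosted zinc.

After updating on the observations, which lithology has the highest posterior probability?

Multiply each prior by the joint likelihood of the evidence pattern:
  placer: 0.234 × 0.79 × 0.96 × 0.26 = 0.046141
  banded iron formation: 0.338 × 0.16 × 0.16 × 0.39 = 0.0033746
  epithermal gold: 0.181 × 0.42 × 0.13 × 0.49 = 0.0048425
  sediment-hosted zinc: 0.247 × 0.62 × 0.83 × 0.19 = 0.02415
The unnormalized weights sum to 0.078508.
P(placer | evidence) ≈ 0.046141 / 0.078508 ≈ 0.588
P(banded iron formation | evidence) ≈ 0.0033746 / 0.078508 ≈ 0.043
P(epithermal gold | evidence) ≈ 0.0048425 / 0.078508 ≈ 0.062
P(sediment-hosted zinc | evidence) ≈ 0.02415 / 0.078508 ≈ 0.308
The largest is 0.588, so placer is most probable.

placer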